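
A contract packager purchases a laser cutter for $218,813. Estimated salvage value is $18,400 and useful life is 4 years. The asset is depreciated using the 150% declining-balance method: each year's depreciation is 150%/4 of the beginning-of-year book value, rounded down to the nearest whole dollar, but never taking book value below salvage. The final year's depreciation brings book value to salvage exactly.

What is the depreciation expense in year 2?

$51,284

Depreciable base = $218,813 − $18,400 = $200,413.
Year 1: ⌊$218,813 × 150%/4⌋ = $82,054. Book value $136,759.
Year 2: ⌊$136,759 × 150%/4⌋ = $51,284. Book value $85,475.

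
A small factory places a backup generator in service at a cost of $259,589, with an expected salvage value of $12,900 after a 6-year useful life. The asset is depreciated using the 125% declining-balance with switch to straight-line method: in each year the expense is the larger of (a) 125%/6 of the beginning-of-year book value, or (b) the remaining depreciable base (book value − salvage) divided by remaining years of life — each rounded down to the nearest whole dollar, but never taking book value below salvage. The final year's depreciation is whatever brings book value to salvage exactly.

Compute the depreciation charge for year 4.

$37,448

Depreciable base = $259,589 − $12,900 = $246,689.
Year 1: DB = ⌊$259,589 × 125%/6⌋ = $54,081; SL = ⌊$246,689/6⌋ = $41,114 → take DB $54,081. Book value $205,508.
Year 2: DB = ⌊$205,508 × 125%/6⌋ = $42,814; SL = ⌊$192,608/5⌋ = $38,521 → take DB $42,814. Book value $162,694.
Year 3: DB = ⌊$162,694 × 125%/6⌋ = $33,894; SL = ⌊$149,794/4⌋ = $37,448 → take SL $37,448. Book value $125,246.
Year 4: DB = ⌊$125,246 × 125%/6⌋ = $26,092; SL = ⌊$112,346/3⌋ = $37,448 → take SL $37,448. Book value $87,798.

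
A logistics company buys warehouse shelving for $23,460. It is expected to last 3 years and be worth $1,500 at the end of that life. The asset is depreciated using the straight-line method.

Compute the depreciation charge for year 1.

Depreciable base = $23,460 − $1,500 = $21,960.
Annual expense = $21,960 / 3 = $7,320.

$7,320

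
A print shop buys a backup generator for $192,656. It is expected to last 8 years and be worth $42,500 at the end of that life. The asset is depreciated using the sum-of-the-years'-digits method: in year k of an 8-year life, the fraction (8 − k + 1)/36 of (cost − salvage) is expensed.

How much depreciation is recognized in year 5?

$16,684

Depreciable base = $192,656 − $42,500 = $150,156.
Sum of the years' digits = 8+7+6+5+4+3+2+1 = 36.
Year 1: $150,156 × 8/36 = $33,368. Book value $159,288.
Year 2: $150,156 × 7/36 = $29,197. Book value $130,091.
Year 3: $150,156 × 6/36 = $25,026. Book value $105,065.
Year 4: $150,156 × 5/36 = $20,855. Book value $84,210.
Year 5: $150,156 × 4/36 = $16,684. Book value $67,526.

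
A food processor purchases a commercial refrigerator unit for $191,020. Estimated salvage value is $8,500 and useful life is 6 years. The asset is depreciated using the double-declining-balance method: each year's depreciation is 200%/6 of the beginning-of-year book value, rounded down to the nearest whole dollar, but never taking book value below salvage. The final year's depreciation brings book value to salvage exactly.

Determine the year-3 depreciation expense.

$28,299

Depreciable base = $191,020 − $8,500 = $182,520.
Year 1: ⌊$191,020 × 200%/6⌋ = $63,673. Book value $127,347.
Year 2: ⌊$127,347 × 200%/6⌋ = $42,449. Book value $84,898.
Year 3: ⌊$84,898 × 200%/6⌋ = $28,299. Book value $56,599.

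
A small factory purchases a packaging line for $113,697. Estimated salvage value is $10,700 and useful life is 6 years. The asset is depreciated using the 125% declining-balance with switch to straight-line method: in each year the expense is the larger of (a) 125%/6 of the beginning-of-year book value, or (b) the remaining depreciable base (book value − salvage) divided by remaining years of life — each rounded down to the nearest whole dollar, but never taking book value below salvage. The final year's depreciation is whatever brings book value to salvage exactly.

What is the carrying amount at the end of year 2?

$71,259

Depreciable base = $113,697 − $10,700 = $102,997.
Year 1: DB = ⌊$113,697 × 125%/6⌋ = $23,686; SL = ⌊$102,997/6⌋ = $17,166 → take DB $23,686. Book value $90,011.
Year 2: DB = ⌊$90,011 × 125%/6⌋ = $18,752; SL = ⌊$79,311/5⌋ = $15,862 → take DB $18,752. Book value $71,259.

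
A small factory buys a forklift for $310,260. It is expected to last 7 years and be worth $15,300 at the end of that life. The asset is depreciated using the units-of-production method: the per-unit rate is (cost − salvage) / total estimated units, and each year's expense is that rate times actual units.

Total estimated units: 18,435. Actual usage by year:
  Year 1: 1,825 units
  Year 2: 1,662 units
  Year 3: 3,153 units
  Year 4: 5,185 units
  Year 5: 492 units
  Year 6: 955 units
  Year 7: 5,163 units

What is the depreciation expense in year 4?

$82,960

Depreciable base = $310,260 − $15,300 = $294,960.
Rate = $294,960 / 18,435 units = $16 per unit.
Year 1: 1,825 × $16 = $29,200. Book value $281,060.
Year 2: 1,662 × $16 = $26,592. Book value $254,468.
Year 3: 3,153 × $16 = $50,448. Book value $204,020.
Year 4: 5,185 × $16 = $82,960. Book value $121,060.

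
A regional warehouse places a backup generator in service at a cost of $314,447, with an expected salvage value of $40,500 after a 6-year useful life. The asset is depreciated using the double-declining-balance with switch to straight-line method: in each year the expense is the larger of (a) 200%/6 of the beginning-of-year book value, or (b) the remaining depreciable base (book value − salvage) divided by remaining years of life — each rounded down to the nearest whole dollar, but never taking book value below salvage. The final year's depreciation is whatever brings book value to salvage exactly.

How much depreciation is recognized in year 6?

Depreciable base = $314,447 − $40,500 = $273,947.
Year 1: DB = ⌊$314,447 × 200%/6⌋ = $104,815; SL = ⌊$273,947/6⌋ = $45,657 → take DB $104,815. Book value $209,632.
Year 2: DB = ⌊$209,632 × 200%/6⌋ = $69,877; SL = ⌊$169,132/5⌋ = $33,826 → take DB $69,877. Book value $139,755.
Year 3: DB = ⌊$139,755 × 200%/6⌋ = $46,585; SL = ⌊$99,255/4⌋ = $24,813 → take DB $46,585. Book value $93,170.
Year 4: DB = ⌊$93,170 × 200%/6⌋ = $31,056; SL = ⌊$52,670/3⌋ = $17,556 → take DB $31,056. Book value $62,114.
Year 5: DB = ⌊$62,114 × 200%/6⌋ = $20,704; SL = ⌊$21,614/2⌋ = $10,807 → take DB $20,704. Book value $41,410.
Year 6 (final): $41,410 − $40,500 = $910. Book value $40,500.

$910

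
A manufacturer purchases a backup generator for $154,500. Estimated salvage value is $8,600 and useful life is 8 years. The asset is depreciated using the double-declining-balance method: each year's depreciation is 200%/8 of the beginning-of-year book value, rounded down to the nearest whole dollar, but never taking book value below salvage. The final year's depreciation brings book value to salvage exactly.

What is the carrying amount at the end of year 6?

Depreciable base = $154,500 − $8,600 = $145,900.
Year 1: ⌊$154,500 × 200%/8⌋ = $38,625. Book value $115,875.
Year 2: ⌊$115,875 × 200%/8⌋ = $28,968. Book value $86,907.
Year 3: ⌊$86,907 × 200%/8⌋ = $21,726. Book value $65,181.
Year 4: ⌊$65,181 × 200%/8⌋ = $16,295. Book value $48,886.
Year 5: ⌊$48,886 × 200%/8⌋ = $12,221. Book value $36,665.
Year 6: ⌊$36,665 × 200%/8⌋ = $9,166. Book value $27,499.

$27,499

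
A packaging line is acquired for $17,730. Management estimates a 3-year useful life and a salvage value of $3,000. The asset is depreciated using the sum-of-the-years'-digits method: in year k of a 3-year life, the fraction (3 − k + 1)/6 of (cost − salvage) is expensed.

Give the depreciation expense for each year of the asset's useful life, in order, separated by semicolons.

Depreciable base = $17,730 − $3,000 = $14,730.
Sum of the years' digits = 3+2+1 = 6.
Year 1: $14,730 × 3/6 = $7,365. Book value $10,365.
Year 2: $14,730 × 2/6 = $4,910. Book value $5,455.
Year 3: $14,730 × 1/6 = $2,455. Book value $3,000.

$7,365; $4,910; $2,455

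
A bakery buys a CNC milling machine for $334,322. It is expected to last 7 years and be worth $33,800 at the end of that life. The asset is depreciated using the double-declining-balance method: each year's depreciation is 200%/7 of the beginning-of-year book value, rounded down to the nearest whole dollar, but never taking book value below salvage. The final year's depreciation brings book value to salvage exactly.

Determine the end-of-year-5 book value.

Depreciable base = $334,322 − $33,800 = $300,522.
Year 1: ⌊$334,322 × 200%/7⌋ = $95,520. Book value $238,802.
Year 2: ⌊$238,802 × 200%/7⌋ = $68,229. Book value $170,573.
Year 3: ⌊$170,573 × 200%/7⌋ = $48,735. Book value $121,838.
Year 4: ⌊$121,838 × 200%/7⌋ = $34,810. Book value $87,028.
Year 5: ⌊$87,028 × 200%/7⌋ = $24,865. Book value $62,163.

$62,163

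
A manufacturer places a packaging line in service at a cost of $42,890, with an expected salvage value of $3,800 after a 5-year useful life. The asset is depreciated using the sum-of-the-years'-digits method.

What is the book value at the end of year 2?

Depreciable base = $42,890 − $3,800 = $39,090.
Sum of the years' digits = 5+4+3+2+1 = 15.
Year 1: $39,090 × 5/15 = $13,030. Book value $29,860.
Year 2: $39,090 × 4/15 = $10,424. Book value $19,436.

$19,436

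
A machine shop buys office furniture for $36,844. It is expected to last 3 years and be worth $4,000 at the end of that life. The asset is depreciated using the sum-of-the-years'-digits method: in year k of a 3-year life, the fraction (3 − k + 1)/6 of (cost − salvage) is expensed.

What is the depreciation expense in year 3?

$5,474

Depreciable base = $36,844 − $4,000 = $32,844.
Sum of the years' digits = 3+2+1 = 6.
Year 1: $32,844 × 3/6 = $16,422. Book value $20,422.
Year 2: $32,844 × 2/6 = $10,948. Book value $9,474.
Year 3: $32,844 × 1/6 = $5,474. Book value $4,000.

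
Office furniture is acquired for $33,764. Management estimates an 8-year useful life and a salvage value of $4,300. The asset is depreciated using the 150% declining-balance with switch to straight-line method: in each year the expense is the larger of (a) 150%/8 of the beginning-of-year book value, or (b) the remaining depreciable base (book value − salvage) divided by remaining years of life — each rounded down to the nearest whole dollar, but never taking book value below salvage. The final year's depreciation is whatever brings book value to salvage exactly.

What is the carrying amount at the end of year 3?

$18,112

Depreciable base = $33,764 − $4,300 = $29,464.
Year 1: DB = ⌊$33,764 × 150%/8⌋ = $6,330; SL = ⌊$29,464/8⌋ = $3,683 → take DB $6,330. Book value $27,434.
Year 2: DB = ⌊$27,434 × 150%/8⌋ = $5,143; SL = ⌊$23,134/7⌋ = $3,304 → take DB $5,143. Book value $22,291.
Year 3: DB = ⌊$22,291 × 150%/8⌋ = $4,179; SL = ⌊$17,991/6⌋ = $2,998 → take DB $4,179. Book value $18,112.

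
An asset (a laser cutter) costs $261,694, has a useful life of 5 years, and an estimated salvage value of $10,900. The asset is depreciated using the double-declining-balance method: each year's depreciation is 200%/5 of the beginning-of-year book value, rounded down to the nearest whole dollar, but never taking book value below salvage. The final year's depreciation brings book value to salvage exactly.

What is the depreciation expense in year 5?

$23,017

Depreciable base = $261,694 − $10,900 = $250,794.
Year 1: ⌊$261,694 × 200%/5⌋ = $104,677. Book value $157,017.
Year 2: ⌊$157,017 × 200%/5⌋ = $62,806. Book value $94,211.
Year 3: ⌊$94,211 × 200%/5⌋ = $37,684. Book value $56,527.
Year 4: ⌊$56,527 × 200%/5⌋ = $22,610. Book value $33,917.
Year 5 (final): $33,917 − $10,900 = $23,017. Book value $10,900.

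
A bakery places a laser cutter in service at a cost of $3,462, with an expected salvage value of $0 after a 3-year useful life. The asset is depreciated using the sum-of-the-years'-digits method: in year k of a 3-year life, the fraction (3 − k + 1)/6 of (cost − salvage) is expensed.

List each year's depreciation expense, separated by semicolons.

$1,731; $1,154; $577

Depreciable base = $3,462 − $0 = $3,462.
Sum of the years' digits = 3+2+1 = 6.
Year 1: $3,462 × 3/6 = $1,731. Book value $1,731.
Year 2: $3,462 × 2/6 = $1,154. Book value $577.
Year 3: $3,462 × 1/6 = $577. Book value $0.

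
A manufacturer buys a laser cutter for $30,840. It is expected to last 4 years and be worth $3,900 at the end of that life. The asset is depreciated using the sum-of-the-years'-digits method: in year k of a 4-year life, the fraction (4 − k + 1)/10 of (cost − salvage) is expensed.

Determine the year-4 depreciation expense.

Depreciable base = $30,840 − $3,900 = $26,940.
Sum of the years' digits = 4+3+2+1 = 10.
Year 1: $26,940 × 4/10 = $10,776. Book value $20,064.
Year 2: $26,940 × 3/10 = $8,082. Book value $11,982.
Year 3: $26,940 × 2/10 = $5,388. Book value $6,594.
Year 4: $26,940 × 1/10 = $2,694. Book value $3,900.

$2,694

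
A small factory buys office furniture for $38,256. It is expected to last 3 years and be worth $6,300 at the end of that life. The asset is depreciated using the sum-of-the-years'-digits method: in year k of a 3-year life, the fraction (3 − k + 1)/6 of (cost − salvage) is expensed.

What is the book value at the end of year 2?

$11,626

Depreciable base = $38,256 − $6,300 = $31,956.
Sum of the years' digits = 3+2+1 = 6.
Year 1: $31,956 × 3/6 = $15,978. Book value $22,278.
Year 2: $31,956 × 2/6 = $10,652. Book value $11,626.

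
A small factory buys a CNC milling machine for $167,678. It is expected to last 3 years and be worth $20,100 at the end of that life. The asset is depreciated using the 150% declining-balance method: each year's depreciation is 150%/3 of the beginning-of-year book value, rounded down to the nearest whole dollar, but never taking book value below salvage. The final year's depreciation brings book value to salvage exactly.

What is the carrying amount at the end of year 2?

Depreciable base = $167,678 − $20,100 = $147,578.
Year 1: ⌊$167,678 × 150%/3⌋ = $83,839. Book value $83,839.
Year 2: ⌊$83,839 × 150%/3⌋ = $41,919. Book value $41,920.

$41,920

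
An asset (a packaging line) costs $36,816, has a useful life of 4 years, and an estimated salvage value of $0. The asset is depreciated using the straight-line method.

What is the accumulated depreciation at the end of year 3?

$27,612

Depreciable base = $36,816 − $0 = $36,816.
Annual expense = $36,816 / 4 = $9,204.
End of year 1: book value $27,612.
End of year 2: book value $18,408.
End of year 3: book value $9,204.
Accumulated through year 3 = $36,816 − $9,204 = $27,612.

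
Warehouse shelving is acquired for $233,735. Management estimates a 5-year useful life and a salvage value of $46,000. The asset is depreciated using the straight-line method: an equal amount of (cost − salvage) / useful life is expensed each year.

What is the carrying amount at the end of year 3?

$121,094

Depreciable base = $233,735 − $46,000 = $187,735.
Annual expense = $187,735 / 5 = $37,547.
End of year 1: book value $196,188.
End of year 2: book value $158,641.
End of year 3: book value $121,094.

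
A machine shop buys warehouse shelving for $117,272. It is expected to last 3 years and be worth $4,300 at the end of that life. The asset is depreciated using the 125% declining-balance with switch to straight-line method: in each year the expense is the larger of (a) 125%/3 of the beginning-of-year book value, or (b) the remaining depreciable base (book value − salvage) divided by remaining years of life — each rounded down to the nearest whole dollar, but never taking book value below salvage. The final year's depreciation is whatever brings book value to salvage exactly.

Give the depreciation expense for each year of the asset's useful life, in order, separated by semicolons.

$48,863; $32,054; $32,055

Depreciable base = $117,272 − $4,300 = $112,972.
Year 1: DB = ⌊$117,272 × 125%/3⌋ = $48,863; SL = ⌊$112,972/3⌋ = $37,657 → take DB $48,863. Book value $68,409.
Year 2: DB = ⌊$68,409 × 125%/3⌋ = $28,503; SL = ⌊$64,109/2⌋ = $32,054 → take SL $32,054. Book value $36,355.
Year 3 (final): $36,355 − $4,300 = $32,055. Book value $4,300.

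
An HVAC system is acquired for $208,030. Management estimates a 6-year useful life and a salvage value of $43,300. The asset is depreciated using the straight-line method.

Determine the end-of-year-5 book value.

$70,755

Depreciable base = $208,030 − $43,300 = $164,730.
Annual expense = $164,730 / 6 = $27,455.
End of year 1: book value $180,575.
End of year 2: book value $153,120.
End of year 3: book value $125,665.
End of year 4: book value $98,210.
End of year 5: book value $70,755.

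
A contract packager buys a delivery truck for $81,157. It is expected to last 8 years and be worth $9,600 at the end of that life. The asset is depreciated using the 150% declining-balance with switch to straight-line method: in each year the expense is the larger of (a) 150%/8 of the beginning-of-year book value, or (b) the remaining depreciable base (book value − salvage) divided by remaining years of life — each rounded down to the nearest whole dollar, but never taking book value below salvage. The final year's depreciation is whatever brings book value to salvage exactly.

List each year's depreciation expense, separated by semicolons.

Depreciable base = $81,157 − $9,600 = $71,557.
Year 1: DB = ⌊$81,157 × 150%/8⌋ = $15,216; SL = ⌊$71,557/8⌋ = $8,944 → take DB $15,216. Book value $65,941.
Year 2: DB = ⌊$65,941 × 150%/8⌋ = $12,363; SL = ⌊$56,341/7⌋ = $8,048 → take DB $12,363. Book value $53,578.
Year 3: DB = ⌊$53,578 × 150%/8⌋ = $10,045; SL = ⌊$43,978/6⌋ = $7,329 → take DB $10,045. Book value $43,533.
Year 4: DB = ⌊$43,533 × 150%/8⌋ = $8,162; SL = ⌊$33,933/5⌋ = $6,786 → take DB $8,162. Book value $35,371.
Year 5: DB = ⌊$35,371 × 150%/8⌋ = $6,632; SL = ⌊$25,771/4⌋ = $6,442 → take DB $6,632. Book value $28,739.
Year 6: DB = ⌊$28,739 × 150%/8⌋ = $5,388; SL = ⌊$19,139/3⌋ = $6,379 → take SL $6,379. Book value $22,360.
Year 7: DB = ⌊$22,360 × 150%/8⌋ = $4,192; SL = ⌊$12,760/2⌋ = $6,380 → take SL $6,380. Book value $15,980.
Year 8 (final): $15,980 − $9,600 = $6,380. Book value $9,600.

$15,216; $12,363; $10,045; $8,162; $6,632; $6,379; $6,380; $6,380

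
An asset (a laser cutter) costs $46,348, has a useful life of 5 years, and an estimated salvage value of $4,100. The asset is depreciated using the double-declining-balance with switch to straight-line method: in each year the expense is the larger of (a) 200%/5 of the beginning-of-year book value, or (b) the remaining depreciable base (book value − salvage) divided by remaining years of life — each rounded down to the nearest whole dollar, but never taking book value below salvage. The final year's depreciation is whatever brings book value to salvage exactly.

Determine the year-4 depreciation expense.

$4,004

Depreciable base = $46,348 − $4,100 = $42,248.
Year 1: DB = ⌊$46,348 × 200%/5⌋ = $18,539; SL = ⌊$42,248/5⌋ = $8,449 → take DB $18,539. Book value $27,809.
Year 2: DB = ⌊$27,809 × 200%/5⌋ = $11,123; SL = ⌊$23,709/4⌋ = $5,927 → take DB $11,123. Book value $16,686.
Year 3: DB = ⌊$16,686 × 200%/5⌋ = $6,674; SL = ⌊$12,586/3⌋ = $4,195 → take DB $6,674. Book value $10,012.
Year 4: DB = ⌊$10,012 × 200%/5⌋ = $4,004; SL = ⌊$5,912/2⌋ = $2,956 → take DB $4,004. Book value $6,008.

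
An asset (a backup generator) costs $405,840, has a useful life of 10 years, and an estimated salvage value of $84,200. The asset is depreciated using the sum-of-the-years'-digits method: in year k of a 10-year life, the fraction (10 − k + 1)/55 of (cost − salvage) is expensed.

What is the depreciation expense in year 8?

$17,544

Depreciable base = $405,840 − $84,200 = $321,640.
Sum of the years' digits = 10+9+8+7+6+5+4+3+2+1 = 55.
Year 1: $321,640 × 10/55 = $58,480. Book value $347,360.
Year 2: $321,640 × 9/55 = $52,632. Book value $294,728.
Year 3: $321,640 × 8/55 = $46,784. Book value $247,944.
Year 4: $321,640 × 7/55 = $40,936. Book value $207,008.
Year 5: $321,640 × 6/55 = $35,088. Book value $171,920.
Year 6: $321,640 × 5/55 = $29,240. Book value $142,680.
Year 7: $321,640 × 4/55 = $23,392. Book value $119,288.
Year 8: $321,640 × 3/55 = $17,544. Book value $101,744.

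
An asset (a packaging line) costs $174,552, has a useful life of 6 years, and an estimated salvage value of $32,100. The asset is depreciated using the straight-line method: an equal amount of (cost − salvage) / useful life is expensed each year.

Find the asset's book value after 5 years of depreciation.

$55,842

Depreciable base = $174,552 − $32,100 = $142,452.
Annual expense = $142,452 / 6 = $23,742.
End of year 1: book value $150,810.
End of year 2: book value $127,068.
End of year 3: book value $103,326.
End of year 4: book value $79,584.
End of year 5: book value $55,842.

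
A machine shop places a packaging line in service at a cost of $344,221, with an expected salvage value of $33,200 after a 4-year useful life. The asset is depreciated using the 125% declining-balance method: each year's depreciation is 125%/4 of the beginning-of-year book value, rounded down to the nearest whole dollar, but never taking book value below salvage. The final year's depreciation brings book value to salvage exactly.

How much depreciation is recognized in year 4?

$78,656

Depreciable base = $344,221 − $33,200 = $311,021.
Year 1: ⌊$344,221 × 125%/4⌋ = $107,569. Book value $236,652.
Year 2: ⌊$236,652 × 125%/4⌋ = $73,953. Book value $162,699.
Year 3: ⌊$162,699 × 125%/4⌋ = $50,843. Book value $111,856.
Year 4 (final): $111,856 − $33,200 = $78,656. Book value $33,200.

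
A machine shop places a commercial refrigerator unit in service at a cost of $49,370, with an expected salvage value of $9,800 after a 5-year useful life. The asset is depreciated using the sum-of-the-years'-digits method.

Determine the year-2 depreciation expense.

$10,552

Depreciable base = $49,370 − $9,800 = $39,570.
Sum of the years' digits = 5+4+3+2+1 = 15.
Year 1: $39,570 × 5/15 = $13,190. Book value $36,180.
Year 2: $39,570 × 4/15 = $10,552. Book value $25,628.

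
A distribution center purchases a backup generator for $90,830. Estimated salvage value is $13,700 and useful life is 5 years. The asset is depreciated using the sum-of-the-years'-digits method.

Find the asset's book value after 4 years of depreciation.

Depreciable base = $90,830 − $13,700 = $77,130.
Sum of the years' digits = 5+4+3+2+1 = 15.
Year 1: $77,130 × 5/15 = $25,710. Book value $65,120.
Year 2: $77,130 × 4/15 = $20,568. Book value $44,552.
Year 3: $77,130 × 3/15 = $15,426. Book value $29,126.
Year 4: $77,130 × 2/15 = $10,284. Book value $18,842.

$18,842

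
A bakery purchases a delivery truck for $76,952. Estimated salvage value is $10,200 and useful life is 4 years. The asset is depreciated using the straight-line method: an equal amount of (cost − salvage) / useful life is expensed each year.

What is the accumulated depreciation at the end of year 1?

$16,688

Depreciable base = $76,952 − $10,200 = $66,752.
Annual expense = $66,752 / 4 = $16,688.
End of year 1: book value $60,264.
Accumulated through year 1 = $76,952 − $60,264 = $16,688.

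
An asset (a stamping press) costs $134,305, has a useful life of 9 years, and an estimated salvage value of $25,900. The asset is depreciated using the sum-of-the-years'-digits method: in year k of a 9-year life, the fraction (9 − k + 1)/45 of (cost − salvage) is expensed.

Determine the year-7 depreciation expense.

Depreciable base = $134,305 − $25,900 = $108,405.
Sum of the years' digits = 9+8+7+6+5+4+3+2+1 = 45.
Year 1: $108,405 × 9/45 = $21,681. Book value $112,624.
Year 2: $108,405 × 8/45 = $19,272. Book value $93,352.
Year 3: $108,405 × 7/45 = $16,863. Book value $76,489.
Year 4: $108,405 × 6/45 = $14,454. Book value $62,035.
Year 5: $108,405 × 5/45 = $12,045. Book value $49,990.
Year 6: $108,405 × 4/45 = $9,636. Book value $40,354.
Year 7: $108,405 × 3/45 = $7,227. Book value $33,127.

$7,227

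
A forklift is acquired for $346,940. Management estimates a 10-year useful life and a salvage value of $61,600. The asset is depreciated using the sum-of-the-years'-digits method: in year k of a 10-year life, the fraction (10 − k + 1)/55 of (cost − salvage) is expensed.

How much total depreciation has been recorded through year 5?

$207,520

Depreciable base = $346,940 − $61,600 = $285,340.
Sum of the years' digits = 10+9+8+7+6+5+4+3+2+1 = 55.
Year 1: $285,340 × 10/55 = $51,880. Book value $295,060.
Year 2: $285,340 × 9/55 = $46,692. Book value $248,368.
Year 3: $285,340 × 8/55 = $41,504. Book value $206,864.
Year 4: $285,340 × 7/55 = $36,316. Book value $170,548.
Year 5: $285,340 × 6/55 = $31,128. Book value $139,420.
Accumulated through year 5 = $346,940 − $139,420 = $207,520.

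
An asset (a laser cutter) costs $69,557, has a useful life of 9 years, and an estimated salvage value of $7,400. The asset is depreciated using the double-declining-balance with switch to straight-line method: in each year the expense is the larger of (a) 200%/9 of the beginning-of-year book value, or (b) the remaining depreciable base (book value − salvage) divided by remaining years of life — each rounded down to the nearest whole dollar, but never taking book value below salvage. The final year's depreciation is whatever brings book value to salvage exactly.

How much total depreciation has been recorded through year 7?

Depreciable base = $69,557 − $7,400 = $62,157.
Year 1: DB = ⌊$69,557 × 200%/9⌋ = $15,457; SL = ⌊$62,157/9⌋ = $6,906 → take DB $15,457. Book value $54,100.
Year 2: DB = ⌊$54,100 × 200%/9⌋ = $12,022; SL = ⌊$46,700/8⌋ = $5,837 → take DB $12,022. Book value $42,078.
Year 3: DB = ⌊$42,078 × 200%/9⌋ = $9,350; SL = ⌊$34,678/7⌋ = $4,954 → take DB $9,350. Book value $32,728.
Year 4: DB = ⌊$32,728 × 200%/9⌋ = $7,272; SL = ⌊$25,328/6⌋ = $4,221 → take DB $7,272. Book value $25,456.
Year 5: DB = ⌊$25,456 × 200%/9⌋ = $5,656; SL = ⌊$18,056/5⌋ = $3,611 → take DB $5,656. Book value $19,800.
Year 6: DB = ⌊$19,800 × 200%/9⌋ = $4,400; SL = ⌊$12,400/4⌋ = $3,100 → take DB $4,400. Book value $15,400.
Year 7: DB = ⌊$15,400 × 200%/9⌋ = $3,422; SL = ⌊$8,000/3⌋ = $2,666 → take DB $3,422. Book value $11,978.
Accumulated through year 7 = $69,557 − $11,978 = $57,579.

$57,579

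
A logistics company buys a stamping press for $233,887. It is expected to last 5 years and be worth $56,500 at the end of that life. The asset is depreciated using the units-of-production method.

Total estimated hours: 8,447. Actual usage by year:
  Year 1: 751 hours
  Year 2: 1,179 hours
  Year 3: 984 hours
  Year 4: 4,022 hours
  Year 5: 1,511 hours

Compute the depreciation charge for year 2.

$24,759

Depreciable base = $233,887 − $56,500 = $177,387.
Rate = $177,387 / 8,447 hours = $21 per hour.
Year 1: 751 × $21 = $15,771. Book value $218,116.
Year 2: 1,179 × $21 = $24,759. Book value $193,357.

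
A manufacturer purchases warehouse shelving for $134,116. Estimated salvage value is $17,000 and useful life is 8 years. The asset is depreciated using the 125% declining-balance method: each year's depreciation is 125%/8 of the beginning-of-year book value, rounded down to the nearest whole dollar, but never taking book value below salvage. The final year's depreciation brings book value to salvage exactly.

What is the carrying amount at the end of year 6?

$48,393

Depreciable base = $134,116 − $17,000 = $117,116.
Year 1: ⌊$134,116 × 125%/8⌋ = $20,955. Book value $113,161.
Year 2: ⌊$113,161 × 125%/8⌋ = $17,681. Book value $95,480.
Year 3: ⌊$95,480 × 125%/8⌋ = $14,918. Book value $80,562.
Year 4: ⌊$80,562 × 125%/8⌋ = $12,587. Book value $67,975.
Year 5: ⌊$67,975 × 125%/8⌋ = $10,621. Book value $57,354.
Year 6: ⌊$57,354 × 125%/8⌋ = $8,961. Book value $48,393.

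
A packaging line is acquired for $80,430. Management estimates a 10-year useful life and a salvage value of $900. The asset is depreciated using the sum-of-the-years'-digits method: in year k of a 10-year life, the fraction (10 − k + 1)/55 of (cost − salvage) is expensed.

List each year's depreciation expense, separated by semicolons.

Depreciable base = $80,430 − $900 = $79,530.
Sum of the years' digits = 10+9+8+7+6+5+4+3+2+1 = 55.
Year 1: $79,530 × 10/55 = $14,460. Book value $65,970.
Year 2: $79,530 × 9/55 = $13,014. Book value $52,956.
Year 3: $79,530 × 8/55 = $11,568. Book value $41,388.
Year 4: $79,530 × 7/55 = $10,122. Book value $31,266.
Year 5: $79,530 × 6/55 = $8,676. Book value $22,590.
Year 6: $79,530 × 5/55 = $7,230. Book value $15,360.
Year 7: $79,530 × 4/55 = $5,784. Book value $9,576.
Year 8: $79,530 × 3/55 = $4,338. Book value $5,238.
Year 9: $79,530 × 2/55 = $2,892. Book value $2,346.
Year 10: $79,530 × 1/55 = $1,446. Book value $900.

$14,460; $13,014; $11,568; $10,122; $8,676; $7,230; $5,784; $4,338; $2,892; $1,446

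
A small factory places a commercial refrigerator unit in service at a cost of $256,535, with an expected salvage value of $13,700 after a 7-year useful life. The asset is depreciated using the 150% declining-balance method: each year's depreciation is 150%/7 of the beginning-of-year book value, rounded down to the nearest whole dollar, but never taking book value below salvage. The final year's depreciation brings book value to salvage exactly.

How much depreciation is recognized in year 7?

Depreciable base = $256,535 − $13,700 = $242,835.
Year 1: ⌊$256,535 × 150%/7⌋ = $54,971. Book value $201,564.
Year 2: ⌊$201,564 × 150%/7⌋ = $43,192. Book value $158,372.
Year 3: ⌊$158,372 × 150%/7⌋ = $33,936. Book value $124,436.
Year 4: ⌊$124,436 × 150%/7⌋ = $26,664. Book value $97,772.
Year 5: ⌊$97,772 × 150%/7⌋ = $20,951. Book value $76,821.
Year 6: ⌊$76,821 × 150%/7⌋ = $16,461. Book value $60,360.
Year 7 (final): $60,360 − $13,700 = $46,660. Book value $13,700.

$46,660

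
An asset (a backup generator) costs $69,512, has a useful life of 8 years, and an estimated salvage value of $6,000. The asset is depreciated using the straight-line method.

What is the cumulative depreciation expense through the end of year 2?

$15,878

Depreciable base = $69,512 − $6,000 = $63,512.
Annual expense = $63,512 / 8 = $7,939.
End of year 1: book value $61,573.
End of year 2: book value $53,634.
Accumulated through year 2 = $69,512 − $53,634 = $15,878.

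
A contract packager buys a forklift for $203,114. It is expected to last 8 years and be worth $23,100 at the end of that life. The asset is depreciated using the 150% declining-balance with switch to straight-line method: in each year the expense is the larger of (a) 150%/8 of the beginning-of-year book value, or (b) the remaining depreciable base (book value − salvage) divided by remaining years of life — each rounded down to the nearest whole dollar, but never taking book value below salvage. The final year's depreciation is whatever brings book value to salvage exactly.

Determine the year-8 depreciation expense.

Depreciable base = $203,114 − $23,100 = $180,014.
Year 1: DB = ⌊$203,114 × 150%/8⌋ = $38,083; SL = ⌊$180,014/8⌋ = $22,501 → take DB $38,083. Book value $165,031.
Year 2: DB = ⌊$165,031 × 150%/8⌋ = $30,943; SL = ⌊$141,931/7⌋ = $20,275 → take DB $30,943. Book value $134,088.
Year 3: DB = ⌊$134,088 × 150%/8⌋ = $25,141; SL = ⌊$110,988/6⌋ = $18,498 → take DB $25,141. Book value $108,947.
Year 4: DB = ⌊$108,947 × 150%/8⌋ = $20,427; SL = ⌊$85,847/5⌋ = $17,169 → take DB $20,427. Book value $88,520.
Year 5: DB = ⌊$88,520 × 150%/8⌋ = $16,597; SL = ⌊$65,420/4⌋ = $16,355 → take DB $16,597. Book value $71,923.
Year 6: DB = ⌊$71,923 × 150%/8⌋ = $13,485; SL = ⌊$48,823/3⌋ = $16,274 → take SL $16,274. Book value $55,649.
Year 7: DB = ⌊$55,649 × 150%/8⌋ = $10,434; SL = ⌊$32,549/2⌋ = $16,274 → take SL $16,274. Book value $39,375.
Year 8 (final): $39,375 − $23,100 = $16,275. Book value $23,100.

$16,275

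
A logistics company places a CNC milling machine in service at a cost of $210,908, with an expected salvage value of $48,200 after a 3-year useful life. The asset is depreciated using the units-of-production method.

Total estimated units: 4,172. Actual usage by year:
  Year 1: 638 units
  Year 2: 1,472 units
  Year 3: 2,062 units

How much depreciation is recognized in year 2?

Depreciable base = $210,908 − $48,200 = $162,708.
Rate = $162,708 / 4,172 units = $39 per unit.
Year 1: 638 × $39 = $24,882. Book value $186,026.
Year 2: 1,472 × $39 = $57,408. Book value $128,618.

$57,408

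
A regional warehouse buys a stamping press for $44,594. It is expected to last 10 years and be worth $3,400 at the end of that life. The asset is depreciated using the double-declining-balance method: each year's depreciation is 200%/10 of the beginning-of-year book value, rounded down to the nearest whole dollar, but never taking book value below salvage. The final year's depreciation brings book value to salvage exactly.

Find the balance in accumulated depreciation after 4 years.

Depreciable base = $44,594 − $3,400 = $41,194.
Year 1: ⌊$44,594 × 200%/10⌋ = $8,918. Book value $35,676.
Year 2: ⌊$35,676 × 200%/10⌋ = $7,135. Book value $28,541.
Year 3: ⌊$28,541 × 200%/10⌋ = $5,708. Book value $22,833.
Year 4: ⌊$22,833 × 200%/10⌋ = $4,566. Book value $18,267.
Accumulated through year 4 = $44,594 − $18,267 = $26,327.

$26,327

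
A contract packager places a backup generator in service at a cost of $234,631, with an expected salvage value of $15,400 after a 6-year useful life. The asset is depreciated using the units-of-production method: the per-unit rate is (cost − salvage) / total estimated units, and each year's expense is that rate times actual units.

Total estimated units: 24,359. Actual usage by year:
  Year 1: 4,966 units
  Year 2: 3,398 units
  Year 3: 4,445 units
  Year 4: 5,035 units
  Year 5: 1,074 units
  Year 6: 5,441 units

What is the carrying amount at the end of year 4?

$74,035

Depreciable base = $234,631 − $15,400 = $219,231.
Rate = $219,231 / 24,359 units = $9 per unit.
Year 1: 4,966 × $9 = $44,694. Book value $189,937.
Year 2: 3,398 × $9 = $30,582. Book value $159,355.
Year 3: 4,445 × $9 = $40,005. Book value $119,350.
Year 4: 5,035 × $9 = $45,315. Book value $74,035.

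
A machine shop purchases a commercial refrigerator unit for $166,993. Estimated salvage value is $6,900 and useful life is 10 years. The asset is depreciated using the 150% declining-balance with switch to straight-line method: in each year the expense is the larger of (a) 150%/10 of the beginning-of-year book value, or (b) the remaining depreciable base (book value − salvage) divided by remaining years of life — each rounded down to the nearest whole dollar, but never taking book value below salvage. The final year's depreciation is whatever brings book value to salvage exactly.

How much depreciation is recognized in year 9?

$13,379

Depreciable base = $166,993 − $6,900 = $160,093.
Year 1: DB = ⌊$166,993 × 150%/10⌋ = $25,048; SL = ⌊$160,093/10⌋ = $16,009 → take DB $25,048. Book value $141,945.
Year 2: DB = ⌊$141,945 × 150%/10⌋ = $21,291; SL = ⌊$135,045/9⌋ = $15,005 → take DB $21,291. Book value $120,654.
Year 3: DB = ⌊$120,654 × 150%/10⌋ = $18,098; SL = ⌊$113,754/8⌋ = $14,219 → take DB $18,098. Book value $102,556.
Year 4: DB = ⌊$102,556 × 150%/10⌋ = $15,383; SL = ⌊$95,656/7⌋ = $13,665 → take DB $15,383. Book value $87,173.
Year 5: DB = ⌊$87,173 × 150%/10⌋ = $13,075; SL = ⌊$80,273/6⌋ = $13,378 → take SL $13,378. Book value $73,795.
Year 6: DB = ⌊$73,795 × 150%/10⌋ = $11,069; SL = ⌊$66,895/5⌋ = $13,379 → take SL $13,379. Book value $60,416.
Year 7: DB = ⌊$60,416 × 150%/10⌋ = $9,062; SL = ⌊$53,516/4⌋ = $13,379 → take SL $13,379. Book value $47,037.
Year 8: DB = ⌊$47,037 × 150%/10⌋ = $7,055; SL = ⌊$40,137/3⌋ = $13,379 → take SL $13,379. Book value $33,658.
Year 9: DB = ⌊$33,658 × 150%/10⌋ = $5,048; SL = ⌊$26,758/2⌋ = $13,379 → take SL $13,379. Book value $20,279.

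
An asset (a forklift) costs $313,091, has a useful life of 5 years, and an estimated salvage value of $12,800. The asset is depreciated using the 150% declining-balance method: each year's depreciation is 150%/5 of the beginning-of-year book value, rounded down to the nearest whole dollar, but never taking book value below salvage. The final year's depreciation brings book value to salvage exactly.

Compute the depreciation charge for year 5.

Depreciable base = $313,091 − $12,800 = $300,291.
Year 1: ⌊$313,091 × 150%/5⌋ = $93,927. Book value $219,164.
Year 2: ⌊$219,164 × 150%/5⌋ = $65,749. Book value $153,415.
Year 3: ⌊$153,415 × 150%/5⌋ = $46,024. Book value $107,391.
Year 4: ⌊$107,391 × 150%/5⌋ = $32,217. Book value $75,174.
Year 5 (final): $75,174 − $12,800 = $62,374. Book value $12,800.

$62,374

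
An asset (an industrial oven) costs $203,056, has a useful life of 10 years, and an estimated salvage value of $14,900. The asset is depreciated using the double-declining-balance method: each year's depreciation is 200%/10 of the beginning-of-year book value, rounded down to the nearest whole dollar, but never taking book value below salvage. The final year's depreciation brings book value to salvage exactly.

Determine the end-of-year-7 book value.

$42,585

Depreciable base = $203,056 − $14,900 = $188,156.
Year 1: ⌊$203,056 × 200%/10⌋ = $40,611. Book value $162,445.
Year 2: ⌊$162,445 × 200%/10⌋ = $32,489. Book value $129,956.
Year 3: ⌊$129,956 × 200%/10⌋ = $25,991. Book value $103,965.
Year 4: ⌊$103,965 × 200%/10⌋ = $20,793. Book value $83,172.
Year 5: ⌊$83,172 × 200%/10⌋ = $16,634. Book value $66,538.
Year 6: ⌊$66,538 × 200%/10⌋ = $13,307. Book value $53,231.
Year 7: ⌊$53,231 × 200%/10⌋ = $10,646. Book value $42,585.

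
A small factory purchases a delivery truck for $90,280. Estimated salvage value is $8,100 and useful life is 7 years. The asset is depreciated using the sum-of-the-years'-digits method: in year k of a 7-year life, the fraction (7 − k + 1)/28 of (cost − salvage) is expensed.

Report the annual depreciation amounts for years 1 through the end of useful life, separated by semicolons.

Depreciable base = $90,280 − $8,100 = $82,180.
Sum of the years' digits = 7+6+5+4+3+2+1 = 28.
Year 1: $82,180 × 7/28 = $20,545. Book value $69,735.
Year 2: $82,180 × 6/28 = $17,610. Book value $52,125.
Year 3: $82,180 × 5/28 = $14,675. Book value $37,450.
Year 4: $82,180 × 4/28 = $11,740. Book value $25,710.
Year 5: $82,180 × 3/28 = $8,805. Book value $16,905.
Year 6: $82,180 × 2/28 = $5,870. Book value $11,035.
Year 7: $82,180 × 1/28 = $2,935. Book value $8,100.

$20,545; $17,610; $14,675; $11,740; $8,805; $5,870; $2,935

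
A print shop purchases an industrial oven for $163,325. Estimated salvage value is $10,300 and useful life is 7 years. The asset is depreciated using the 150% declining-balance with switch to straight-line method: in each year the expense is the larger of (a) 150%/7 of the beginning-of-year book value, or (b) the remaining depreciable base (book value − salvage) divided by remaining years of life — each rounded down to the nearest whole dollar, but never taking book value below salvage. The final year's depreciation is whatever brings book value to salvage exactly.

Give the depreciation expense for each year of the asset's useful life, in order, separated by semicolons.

Depreciable base = $163,325 − $10,300 = $153,025.
Year 1: DB = ⌊$163,325 × 150%/7⌋ = $34,998; SL = ⌊$153,025/7⌋ = $21,860 → take DB $34,998. Book value $128,327.
Year 2: DB = ⌊$128,327 × 150%/7⌋ = $27,498; SL = ⌊$118,027/6⌋ = $19,671 → take DB $27,498. Book value $100,829.
Year 3: DB = ⌊$100,829 × 150%/7⌋ = $21,606; SL = ⌊$90,529/5⌋ = $18,105 → take DB $21,606. Book value $79,223.
Year 4: DB = ⌊$79,223 × 150%/7⌋ = $16,976; SL = ⌊$68,923/4⌋ = $17,230 → take SL $17,230. Book value $61,993.
Year 5: DB = ⌊$61,993 × 150%/7⌋ = $13,284; SL = ⌊$51,693/3⌋ = $17,231 → take SL $17,231. Book value $44,762.
Year 6: DB = ⌊$44,762 × 150%/7⌋ = $9,591; SL = ⌊$34,462/2⌋ = $17,231 → take SL $17,231. Book value $27,531.
Year 7 (final): $27,531 − $10,300 = $17,231. Book value $10,300.

$34,998; $27,498; $21,606; $17,230; $17,231; $17,231; $17,231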